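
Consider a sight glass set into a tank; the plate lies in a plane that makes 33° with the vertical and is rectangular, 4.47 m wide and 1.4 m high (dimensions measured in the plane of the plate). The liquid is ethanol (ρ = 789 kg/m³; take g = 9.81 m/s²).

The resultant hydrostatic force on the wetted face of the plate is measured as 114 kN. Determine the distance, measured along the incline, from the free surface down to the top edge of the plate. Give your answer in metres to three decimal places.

y_top ≈ 2.106 m

γ = ρg = 789 × 9.81 / 1000 = 7.74009 kN/m³.
A = 4.47 × 1.4 = 6.258 m².
From F = γ·h_c·A, the centroid depth is h_c = 114/(7.74009 × 6.258) = 2.35355 m.
The plate makes 33° with the vertical, i.e. θ = 90° − 33° = 57° to the horizontal. Measuring y along the incline from the free-surface line, vertical depth h = y·sinθ with sinθ = 0.838671.
Along the incline, y_c = h_c/sinθ = 2.35355/0.838671 = 2.80629 m.
The centroid lies 1.4/2 = 0.7 m below the top edge, so the top edge sits at y_top = 2.80629 − 0.7 = 2.10629 m along the incline.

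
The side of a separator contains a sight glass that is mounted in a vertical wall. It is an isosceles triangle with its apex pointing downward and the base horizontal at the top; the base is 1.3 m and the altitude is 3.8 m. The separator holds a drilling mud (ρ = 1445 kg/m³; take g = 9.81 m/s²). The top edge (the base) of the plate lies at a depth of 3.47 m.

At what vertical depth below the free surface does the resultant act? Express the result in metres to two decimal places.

γ = ρg = 1445 × 9.81 / 1000 = 14.17545 kN/m³.
With the apex down, the centroid sits h/3 = 3.8/3 = 1.26667 m below the base (the top edge), so the centroid depth is h_c = 3.47 + 1.26667 = 4.73667 m.
A = ½ × 1.3 × 3.8 = 2.47 m².
Resultant F = γ·h_c·A = 14.17545 × 4.73667 × 2.47 = 165.847 kN.
I_c = b·h³/36 = 1.3 × 3.8³/36 = 1.98149 m⁴.
Centre of pressure: y_p = y_c + I_c/(y_c·A) = 4.73667 + 1.98149/(4.73667 × 2.47) = 4.73667 + 0.169364 = 4.90603 m along the plane.

h_p = 4.91 m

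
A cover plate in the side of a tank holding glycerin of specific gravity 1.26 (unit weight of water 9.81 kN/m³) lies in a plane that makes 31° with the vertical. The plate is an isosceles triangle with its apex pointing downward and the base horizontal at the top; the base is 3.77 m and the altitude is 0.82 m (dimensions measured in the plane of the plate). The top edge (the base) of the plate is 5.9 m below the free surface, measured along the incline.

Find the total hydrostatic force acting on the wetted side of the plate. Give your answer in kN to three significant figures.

γ = 1.26 × 9.81 = 12.3606 kN/m³.
The plate makes 31° with the vertical, i.e. θ = 90° − 31° = 59° to the horizontal. Measuring y along the incline from the free-surface line, vertical depth h = y·sinθ with sinθ = 0.857167.
With the apex down, the centroid sits h/3 = 0.82/3 = 0.273333 m below the base (the top edge), so y_c = 5.9 + 0.273333 = 6.17333 m and h_c = 6.17333 × 0.857167 = 5.29157 m.
A = ½ × 3.77 × 0.82 = 1.5457 m².
Resultant F = γ·h_c·A = 12.3606 × 5.29157 × 1.5457 = 101.1 kN.

F ≈ 101 kN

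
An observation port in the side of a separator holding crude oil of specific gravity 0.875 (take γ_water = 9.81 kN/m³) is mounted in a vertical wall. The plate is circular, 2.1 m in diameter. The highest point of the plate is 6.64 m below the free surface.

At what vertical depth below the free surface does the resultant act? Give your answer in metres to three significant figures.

γ = 0.875 × 9.81 = 8.58375 kN/m³.
The centroid is at the centre, 1.05 m below the top of the plate, so the centroid depth is h_c = 6.64 + 1.05 = 7.69 m.
A = π(1.05)² = 3.46361 m².
Resultant F = γ·h_c·A = 8.58375 × 7.69 × 3.46361 = 228.63 kN.
I_c = πr⁴/4 = π × 1.05⁴/4 = 0.954656 m⁴.
Centre of pressure: y_p = y_c + I_c/(y_c·A) = 7.69 + 0.954656/(7.69 × 3.46361) = 7.69 + 0.0358419 = 7.72584 m along the plane.

h_p = 7.73 m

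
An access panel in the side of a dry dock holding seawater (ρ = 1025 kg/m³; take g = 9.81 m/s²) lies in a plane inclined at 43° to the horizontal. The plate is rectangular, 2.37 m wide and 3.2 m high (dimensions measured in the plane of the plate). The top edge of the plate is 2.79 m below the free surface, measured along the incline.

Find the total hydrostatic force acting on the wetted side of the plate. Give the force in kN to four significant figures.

F ≈ 228.3 kN

γ = ρg = 1025 × 9.81 / 1000 = 10.05525 kN/m³.
Let θ = 43° be the plate's angle to the horizontal; measure y along the incline from where the plane meets the free surface. Vertical depth h = y·sinθ with sinθ = 0.681998.
The centroid lies 3.2/2 = 1.6 m below the top edge, so y_c = 2.79 + 1.6 = 4.39 m and h_c = 4.39 × 0.681998 = 2.99397 m.
A = 2.37 × 3.2 = 7.584 m².
Resultant F = γ·h_c·A = 10.05525 × 2.99397 × 7.584 = 228.317 kN.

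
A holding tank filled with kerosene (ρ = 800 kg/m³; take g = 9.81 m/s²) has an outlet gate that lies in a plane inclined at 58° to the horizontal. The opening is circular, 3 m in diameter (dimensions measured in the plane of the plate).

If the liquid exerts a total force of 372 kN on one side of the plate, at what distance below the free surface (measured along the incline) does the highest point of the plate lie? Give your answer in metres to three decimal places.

γ = ρg = 800 × 9.81 / 1000 = 7.848 kN/m³.
A = π(1.5)² = 7.06858 m².
From F = γ·h_c·A, the centroid depth is h_c = 372/(7.848 × 7.06858) = 6.70582 m.
Let θ = 58° be the plate's angle to the horizontal; measure y along the incline from where the plane meets the free surface. Vertical depth h = y·sinθ with sinθ = 0.848048.
Along the incline, y_c = h_c/sinθ = 6.70582/0.848048 = 7.90736 m.
The centroid is at the centre, 1.5 m below the top of the plate, so the highest point sits at y_top = 7.90736 − 1.5 = 6.40736 m along the incline.

y_top ≈ 6.407 m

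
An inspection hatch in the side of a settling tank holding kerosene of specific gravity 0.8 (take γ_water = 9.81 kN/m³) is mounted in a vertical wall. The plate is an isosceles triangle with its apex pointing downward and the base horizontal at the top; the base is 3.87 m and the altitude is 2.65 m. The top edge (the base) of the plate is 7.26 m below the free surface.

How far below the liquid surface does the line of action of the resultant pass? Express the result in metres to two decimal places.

γ = 0.8 × 9.81 = 7.848 kN/m³.
With the apex down, the centroid sits h/3 = 2.65/3 = 0.883333 m below the base (the top edge), so the centroid depth is h_c = 7.26 + 0.883333 = 8.14333 m.
A = ½ × 3.87 × 2.65 = 5.12775 m².
Resultant F = γ·h_c·A = 7.848 × 8.14333 × 5.12775 = 327.709 kN.
I_c = b·h³/36 = 3.87 × 2.65³/36 = 2.00053 m⁴.
Centre of pressure: y_p = y_c + I_c/(y_c·A) = 8.14333 + 2.00053/(8.14333 × 5.12775) = 8.14333 + 0.0479089 = 8.19124 m along the plane.

h_p = 8.19 m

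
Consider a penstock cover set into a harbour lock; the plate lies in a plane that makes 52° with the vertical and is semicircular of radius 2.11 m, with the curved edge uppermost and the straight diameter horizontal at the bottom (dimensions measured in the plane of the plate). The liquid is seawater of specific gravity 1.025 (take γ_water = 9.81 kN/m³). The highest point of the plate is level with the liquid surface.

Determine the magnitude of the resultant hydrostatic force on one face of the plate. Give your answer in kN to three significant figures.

γ = 1.025 × 9.81 = 10.05525 kN/m³.
The plate makes 52° with the vertical, i.e. θ = 90° − 52° = 38° to the horizontal. Measuring y along the incline from the free-surface line, vertical depth h = y·sinθ with sinθ = 0.615661.
The centroid lies 4r/(3π) = 0.895512 m above the diameter, so r − 4r/(3π) = 2.11 − 0.895512 = 1.21449 m below the topmost point, so y_c = 1.21449 m and h_c = 1.21449 × 0.615661 = 0.747714 m.
A = πr²/2 = π × 2.11²/2 = 6.99334 m².
Resultant F = γ·h_c·A = 10.05525 × 0.747714 × 6.99334 = 52.5791 kN.

F ≈ 52.6 kN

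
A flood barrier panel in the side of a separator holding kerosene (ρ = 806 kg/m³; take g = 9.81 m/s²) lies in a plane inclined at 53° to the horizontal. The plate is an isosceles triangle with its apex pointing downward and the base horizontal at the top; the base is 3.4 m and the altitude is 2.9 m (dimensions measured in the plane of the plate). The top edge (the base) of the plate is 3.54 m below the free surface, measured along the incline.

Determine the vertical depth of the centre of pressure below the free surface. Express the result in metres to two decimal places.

h_p = 3.68 m

γ = ρg = 806 × 9.81 / 1000 = 7.90686 kN/m³.
Let θ = 53° be the plate's angle to the horizontal; measure y along the incline from where the plane meets the free surface. Vertical depth h = y·sinθ with sinθ = 0.798636.
With the apex down, the centroid sits h/3 = 2.9/3 = 0.966667 m below the base (the top edge), so y_c = 3.54 + 0.966667 = 4.50667 m and h_c = 4.50667 × 0.798636 = 3.59919 m.
A = ½ × 3.4 × 2.9 = 4.93 m².
Resultant F = γ·h_c·A = 7.90686 × 3.59919 × 4.93 = 140.299 kN.
I_c = b·h³/36 = 3.4 × 2.9³/36 = 2.30341 m⁴.
Centre of pressure: y_p = y_c + I_c/(y_c·A) = 4.50667 + 2.30341/(4.50667 × 4.93) = 4.50667 + 0.103674 = 4.61034 m along the plane.
Vertically, h_p = y_p·sinθ = 4.61034 × 0.798636 = 3.68198 m.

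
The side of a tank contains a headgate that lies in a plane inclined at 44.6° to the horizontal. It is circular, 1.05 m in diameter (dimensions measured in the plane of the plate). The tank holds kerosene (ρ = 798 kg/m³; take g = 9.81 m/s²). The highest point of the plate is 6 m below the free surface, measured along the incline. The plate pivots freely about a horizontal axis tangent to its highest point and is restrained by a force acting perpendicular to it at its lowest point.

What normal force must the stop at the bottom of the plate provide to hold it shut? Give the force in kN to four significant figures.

γ = ρg = 798 × 9.81 / 1000 = 7.82838 kN/m³.
Let θ = 44.6° be the plate's angle to the horizontal; measure y along the incline from where the plane meets the free surface. Vertical depth h = y·sinθ with sinθ = 0.702153.
The centroid is at the centre, 0.525 m below the top of the plate, so y_c = 6 + 0.525 = 6.525 m and h_c = 6.525 × 0.702153 = 4.58155 m.
A = π(0.525)² = 0.865901 m².
Resultant F = γ·h_c·A = 7.82838 × 4.58155 × 0.865901 = 31.0565 kN.
I_c = πr⁴/4 = π × 0.525⁴/4 = 0.059666 m⁴.
Centre of pressure: y_p = y_c + I_c/(y_c·A) = 6.525 + 0.059666/(6.525 × 0.865901) = 6.525 + 0.0105603 = 6.53556 m along the plane.
The resultant acts 0.525 + 0.0105603 = 0.53556 m (along the plate) below the hinge at the top edge, so the moment about the hinge is M = F × 0.53556 = 31.0565 × 0.53556 = 16.6326 kN·m.
A normal force at the bottom, 1.05 m from the hinge, must supply this moment: P = 16.6326/1.05 = 15.8406 kN.

P ≈ 15.84 kN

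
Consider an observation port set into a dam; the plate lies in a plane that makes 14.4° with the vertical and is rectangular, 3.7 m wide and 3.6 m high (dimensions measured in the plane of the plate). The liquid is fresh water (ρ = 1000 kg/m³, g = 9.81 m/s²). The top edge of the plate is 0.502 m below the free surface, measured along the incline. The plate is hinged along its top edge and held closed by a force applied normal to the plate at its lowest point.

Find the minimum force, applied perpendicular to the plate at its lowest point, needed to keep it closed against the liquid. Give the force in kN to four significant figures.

γ = ρg = 1000 × 9.81 = 9810 N/m³ = 9.81 kN/m³.
The plate makes 14.4° with the vertical, i.e. θ = 90° − 14.4° = 75.6° to the horizontal. Measuring y along the incline from the free-surface line, vertical depth h = y·sinθ with sinθ = 0.968583.
The centroid lies 3.6/2 = 1.8 m below the top edge, so y_c = 0.502 + 1.8 = 2.302 m and h_c = 2.302 × 0.968583 = 2.22968 m.
A = 3.7 × 3.6 = 13.32 m².
Resultant F = γ·h_c·A = 9.81 × 2.22968 × 13.32 = 291.351 kN.
I_c = b·h³/12 = 3.7 × 3.6³/12 = 14.3856 m⁴.
Centre of pressure: y_p = y_c + I_c/(y_c·A) = 2.302 + 14.3856/(2.302 × 13.32) = 2.302 + 0.469157 = 2.77116 m along the plane.
The resultant acts 1.8 + 0.469157 = 2.26916 m (along the plate) below the hinge at the top edge, so the moment about the hinge is M = F × 2.26916 = 291.351 × 2.26916 = 661.122 kN·m.
A normal force at the bottom, 3.6 m from the hinge, must supply this moment: P = 661.122/3.6 = 183.645 kN.

P ≈ 183.6 kN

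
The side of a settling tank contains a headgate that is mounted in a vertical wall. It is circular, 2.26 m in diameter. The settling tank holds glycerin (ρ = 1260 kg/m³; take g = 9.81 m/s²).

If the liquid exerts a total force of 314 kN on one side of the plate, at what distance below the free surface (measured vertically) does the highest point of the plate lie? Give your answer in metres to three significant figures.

γ = ρg = 1260 × 9.81 / 1000 = 12.3606 kN/m³.
A = π(1.13)² = 4.0115 m².
From F = γ·h_c·A, the centroid depth is h_c = 314/(12.3606 × 4.0115) = 6.33262 m.
The centroid is at the centre, 1.13 m below the top of the plate, so the highest point sits at h_top = 6.33262 − 1.13 = 5.20262 m below the surface.

d_top ≈ 5.20 m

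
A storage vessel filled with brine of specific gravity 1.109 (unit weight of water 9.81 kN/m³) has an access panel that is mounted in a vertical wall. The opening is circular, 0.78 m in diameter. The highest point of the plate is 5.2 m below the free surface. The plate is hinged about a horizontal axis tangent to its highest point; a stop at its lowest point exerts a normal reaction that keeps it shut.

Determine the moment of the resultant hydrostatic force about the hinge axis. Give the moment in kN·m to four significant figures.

γ = 1.109 × 9.81 = 10.87929 kN/m³.
The centroid is at the centre, 0.39 m below the top of the plate, so the centroid depth is h_c = 5.2 + 0.39 = 5.59 m.
A = π(0.39)² = 0.477836 m².
Resultant F = γ·h_c·A = 10.87929 × 5.59 × 0.477836 = 29.0597 kN.
I_c = πr⁴/4 = π × 0.39⁴/4 = 0.0181697 m⁴.
Centre of pressure: y_p = y_c + I_c/(y_c·A) = 5.59 + 0.0181697/(5.59 × 0.477836) = 5.59 + 0.00680232 = 5.5968 m along the plane.
The resultant acts 0.39 + 0.00680232 = 0.396802 m (along the plate) below the hinge at the top edge, so the moment about the hinge is M = F × 0.396802 = 29.0597 × 0.396802 = 11.5309 kN·m.

M ≈ 11.53 kN·m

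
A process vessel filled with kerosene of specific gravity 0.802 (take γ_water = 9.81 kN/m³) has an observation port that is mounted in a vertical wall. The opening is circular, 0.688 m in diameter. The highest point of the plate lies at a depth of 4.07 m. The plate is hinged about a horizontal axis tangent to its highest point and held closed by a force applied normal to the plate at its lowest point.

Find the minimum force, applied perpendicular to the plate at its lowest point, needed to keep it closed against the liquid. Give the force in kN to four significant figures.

γ = 0.802 × 9.81 = 7.86762 kN/m³.
The centroid is at the centre, 0.344 m below the top of the plate, so the centroid depth is h_c = 4.07 + 0.344 = 4.414 m.
A = π(0.344)² = 0.371764 m².
Resultant F = γ·h_c·A = 7.86762 × 4.414 × 0.371764 = 12.9105 kN.
I_c = πr⁴/4 = π × 0.344⁴/4 = 0.0109983 m⁴.
Centre of pressure: y_p = y_c + I_c/(y_c·A) = 4.414 + 0.0109983/(4.414 × 0.371764) = 4.414 + 0.00670233 = 4.4207 m along the plane.
The resultant acts 0.344 + 0.00670233 = 0.350702 m (along the plate) below the hinge at the top edge, so the moment about the hinge is M = F × 0.350702 = 12.9105 × 0.350702 = 4.52774 kN·m.
A normal force at the bottom, 0.688 m from the hinge, must supply this moment: P = 4.52774/0.688 = 6.58102 kN.

P ≈ 6.581 kN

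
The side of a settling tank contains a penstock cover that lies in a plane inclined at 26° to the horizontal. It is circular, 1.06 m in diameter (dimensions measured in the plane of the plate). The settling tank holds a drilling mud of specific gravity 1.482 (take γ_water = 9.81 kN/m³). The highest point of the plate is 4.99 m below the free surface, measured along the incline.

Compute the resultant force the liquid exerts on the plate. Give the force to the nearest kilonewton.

γ = 1.482 × 9.81 = 14.53842 kN/m³.
Let θ = 26° be the plate's angle to the horizontal; measure y along the incline from where the plane meets the free surface. Vertical depth h = y·sinθ with sinθ = 0.438371.
The centroid is at the centre, 0.53 m below the top of the plate, so y_c = 4.99 + 0.53 = 5.52 m and h_c = 5.52 × 0.438371 = 2.41981 m.
A = π(0.53)² = 0.882473 m².
Resultant F = γ·h_c·A = 14.53842 × 2.41981 × 0.882473 = 31.0456 kN.

F ≈ 31 kN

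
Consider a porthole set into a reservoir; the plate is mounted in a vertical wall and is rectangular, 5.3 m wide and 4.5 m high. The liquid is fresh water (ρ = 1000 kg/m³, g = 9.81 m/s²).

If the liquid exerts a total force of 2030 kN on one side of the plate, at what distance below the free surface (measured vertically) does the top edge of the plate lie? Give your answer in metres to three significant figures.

d_top ≈ 6.43 m

γ = ρg = 1000 × 9.81 = 9810 N/m³ = 9.81 kN/m³.
A = 5.3 × 4.5 = 23.85 m².
From F = γ·h_c·A, the centroid depth is h_c = 2030/(9.81 × 23.85) = 8.67638 m.
The centroid lies 4.5/2 = 2.25 m below the top edge, so the top edge sits at h_top = 8.67638 − 2.25 = 6.42638 m below the surface.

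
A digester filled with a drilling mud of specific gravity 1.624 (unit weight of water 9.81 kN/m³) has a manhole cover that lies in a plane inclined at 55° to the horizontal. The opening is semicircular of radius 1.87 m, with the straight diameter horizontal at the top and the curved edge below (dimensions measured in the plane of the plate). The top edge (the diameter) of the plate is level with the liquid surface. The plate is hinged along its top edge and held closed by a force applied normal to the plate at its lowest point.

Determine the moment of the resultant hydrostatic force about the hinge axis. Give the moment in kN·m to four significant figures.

γ = 1.624 × 9.81 = 15.93144 kN/m³.
Let θ = 55° be the plate's angle to the horizontal; measure y along the incline from where the plane meets the free surface. Vertical depth h = y·sinθ with sinθ = 0.819152.
The centroid of a semicircle lies 4r/(3π) = 0.793653 m from the diameter, here below the top edge, so y_c = 0.793653 m and h_c = 0.793653 × 0.819152 = 0.650122 m.
A = πr²/2 = π × 1.87²/2 = 5.49292 m².
Resultant F = γ·h_c·A = 15.93144 × 0.650122 × 5.49292 = 56.8923 kN.
I_c = (π/8 − 8/(9π))·r⁴ = 0.109757 × 1.87⁴ = 1.34214 m⁴.
Centre of pressure: y_p = y_c + I_c/(y_c·A) = 0.793653 + 1.34214/(0.793653 × 5.49292) = 0.793653 + 0.307868 = 1.10152 m along the plane.
The resultant acts 0.793653 + 0.307868 = 1.10152 m (along the plate) below the hinge at the top edge, so the moment about the hinge is M = F × 1.10152 = 56.8923 × 1.10152 = 62.668 kN·m.

M ≈ 62.67 kN·m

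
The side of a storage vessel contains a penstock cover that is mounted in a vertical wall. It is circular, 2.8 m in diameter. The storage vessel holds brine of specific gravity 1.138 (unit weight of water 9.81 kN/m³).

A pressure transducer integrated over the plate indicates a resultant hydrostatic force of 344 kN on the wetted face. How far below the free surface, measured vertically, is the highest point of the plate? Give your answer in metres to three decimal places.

γ = 1.138 × 9.81 = 11.16378 kN/m³.
A = π(1.4)² = 6.15752 m².
From F = γ·h_c·A, the centroid depth is h_c = 344/(11.16378 × 6.15752) = 5.00428 m.
The centroid is at the centre, 1.4 m below the top of the plate, so the highest point sits at h_top = 5.00428 − 1.4 = 3.60428 m below the surface.

d_top ≈ 3.604 m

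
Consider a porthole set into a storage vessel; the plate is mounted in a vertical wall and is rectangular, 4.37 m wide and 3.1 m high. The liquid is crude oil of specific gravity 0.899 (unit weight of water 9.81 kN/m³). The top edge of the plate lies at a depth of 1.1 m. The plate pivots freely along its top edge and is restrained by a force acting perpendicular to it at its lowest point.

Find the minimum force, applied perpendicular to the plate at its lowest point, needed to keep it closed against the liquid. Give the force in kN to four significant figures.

γ = 0.899 × 9.81 = 8.81919 kN/m³.
The centroid lies 3.1/2 = 1.55 m below the top edge, so the centroid depth is h_c = 1.1 + 1.55 = 2.65 m.
A = 4.37 × 3.1 = 13.547 m².
Resultant F = γ·h_c·A = 8.81919 × 2.65 × 13.547 = 316.605 kN.
I_c = b·h³/12 = 4.37 × 3.1³/12 = 10.8489 m⁴.
Centre of pressure: y_p = y_c + I_c/(y_c·A) = 2.65 + 10.8489/(2.65 × 13.547) = 2.65 + 0.302202 = 2.9522 m along the plane.
The resultant acts 1.55 + 0.302202 = 1.8522 m (along the plate) below the hinge at the top edge, so the moment about the hinge is M = F × 1.8522 = 316.605 × 1.8522 = 586.416 kN·m.
A normal force at the bottom, 3.1 m from the hinge, must supply this moment: P = 586.416/3.1 = 189.166 kN.

P ≈ 189.2 kN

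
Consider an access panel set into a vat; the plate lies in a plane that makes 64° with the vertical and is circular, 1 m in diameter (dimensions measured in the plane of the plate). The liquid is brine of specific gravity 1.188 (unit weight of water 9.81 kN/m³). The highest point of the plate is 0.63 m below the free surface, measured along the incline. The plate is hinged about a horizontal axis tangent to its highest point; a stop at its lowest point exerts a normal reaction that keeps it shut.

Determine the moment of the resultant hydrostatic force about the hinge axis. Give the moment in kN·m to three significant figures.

M ≈ 2.52 kN·m

γ = 1.188 × 9.81 = 11.65428 kN/m³.
The plate makes 64° with the vertical, i.e. θ = 90° − 64° = 26° to the horizontal. Measuring y along the incline from the free-surface line, vertical depth h = y·sinθ with sinθ = 0.438371.
The centroid is at the centre, 0.5 m below the top of the plate, so y_c = 0.63 + 0.5 = 1.13 m and h_c = 1.13 × 0.438371 = 0.495359 m.
A = π(0.5)² = 0.785398 m².
Resultant F = γ·h_c·A = 11.65428 × 0.495359 × 0.785398 = 4.53414 kN.
I_c = πr⁴/4 = π × 0.5⁴/4 = 0.0490874 m⁴.
Centre of pressure: y_p = y_c + I_c/(y_c·A) = 1.13 + 0.0490874/(1.13 × 0.785398) = 1.13 + 0.0553098 = 1.18531 m along the plane.
The resultant acts 0.5 + 0.0553098 = 0.55531 m (along the plate) below the hinge at the top edge, so the moment about the hinge is M = F × 0.55531 = 4.53414 × 0.55531 = 2.51785 kN·m.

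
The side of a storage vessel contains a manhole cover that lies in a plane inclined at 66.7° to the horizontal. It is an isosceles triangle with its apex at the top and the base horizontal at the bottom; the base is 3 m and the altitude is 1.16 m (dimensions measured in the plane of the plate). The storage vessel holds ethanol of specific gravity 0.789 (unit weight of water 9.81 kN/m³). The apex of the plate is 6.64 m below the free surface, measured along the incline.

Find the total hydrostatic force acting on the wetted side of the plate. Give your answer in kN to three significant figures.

F ≈ 91.7 kN

γ = 0.789 × 9.81 = 7.74009 kN/m³.
Let θ = 66.7° be the plate's angle to the horizontal; measure y along the incline from where the plane meets the free surface. Vertical depth h = y·sinθ with sinθ = 0.918446.
With the apex up, the centroid sits 2h/3 = 2 × 1.16/3 = 0.773333 m below the apex, so y_c = 6.64 + 0.773333 = 7.41333 m and h_c = 7.41333 × 0.918446 = 6.80874 m.
A = ½ × 3 × 1.16 = 1.74 m².
Resultant F = γ·h_c·A = 7.74009 × 6.80874 × 1.74 = 91.6985 kN.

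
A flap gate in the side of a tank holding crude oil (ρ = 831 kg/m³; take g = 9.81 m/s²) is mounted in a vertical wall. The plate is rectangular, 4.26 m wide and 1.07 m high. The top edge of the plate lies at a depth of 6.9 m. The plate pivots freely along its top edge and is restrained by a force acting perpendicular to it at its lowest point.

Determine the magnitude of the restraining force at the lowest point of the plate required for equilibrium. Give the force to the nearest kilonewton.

P ≈ 141 kN

γ = ρg = 831 × 9.81 / 1000 = 8.15211 kN/m³.
The centroid lies 1.07/2 = 0.535 m below the top edge, so the centroid depth is h_c = 6.9 + 0.535 = 7.435 m.
A = 4.26 × 1.07 = 4.5582 m².
Resultant F = γ·h_c·A = 8.15211 × 7.435 × 4.5582 = 276.277 kN.
I_c = b·h³/12 = 4.26 × 1.07³/12 = 0.43489 m⁴.
Centre of pressure: y_p = y_c + I_c/(y_c·A) = 7.435 + 0.43489/(7.435 × 4.5582) = 7.435 + 0.0128323 = 7.44783 m along the plane.
The resultant acts 0.535 + 0.0128323 = 0.547832 m (along the plate) below the hinge at the top edge, so the moment about the hinge is M = F × 0.547832 = 276.277 × 0.547832 = 151.353 kN·m.
A normal force at the bottom, 1.07 m from the hinge, must supply this moment: P = 151.353/1.07 = 141.451 kN.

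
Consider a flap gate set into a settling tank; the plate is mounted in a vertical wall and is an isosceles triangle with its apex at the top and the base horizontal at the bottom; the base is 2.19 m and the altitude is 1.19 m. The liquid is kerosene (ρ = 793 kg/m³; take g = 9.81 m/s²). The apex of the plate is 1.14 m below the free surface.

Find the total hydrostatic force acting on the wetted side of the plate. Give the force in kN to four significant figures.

γ = ρg = 793 × 9.81 / 1000 = 7.77933 kN/m³.
With the apex up, the centroid sits 2h/3 = 2 × 1.19/3 = 0.793333 m below the apex, so the centroid depth is h_c = 1.14 + 0.793333 = 1.93333 m.
A = ½ × 2.19 × 1.19 = 1.30305 m².
Resultant F = γ·h_c·A = 7.77933 × 1.93333 × 1.30305 = 19.5979 kN.

F ≈ 19.60 kN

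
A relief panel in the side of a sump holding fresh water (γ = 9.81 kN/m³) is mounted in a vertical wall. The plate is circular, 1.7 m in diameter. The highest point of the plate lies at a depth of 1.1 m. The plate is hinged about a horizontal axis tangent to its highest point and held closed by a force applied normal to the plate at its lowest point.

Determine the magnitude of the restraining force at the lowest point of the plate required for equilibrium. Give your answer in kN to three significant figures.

γ = 9.81 kN/m³.
The centroid is at the centre, 0.85 m below the top of the plate, so the centroid depth is h_c = 1.1 + 0.85 = 1.95 m.
A = π(0.85)² = 2.2698 m².
Resultant F = γ·h_c·A = 9.81 × 1.95 × 2.2698 = 43.4201 kN.
I_c = πr⁴/4 = π × 0.85⁴/4 = 0.409983 m⁴.
Centre of pressure: y_p = y_c + I_c/(y_c·A) = 1.95 + 0.409983/(1.95 × 2.2698) = 1.95 + 0.0926283 = 2.04263 m along the plane.
The resultant acts 0.85 + 0.0926283 = 0.942628 m (along the plate) below the hinge at the top edge, so the moment about the hinge is M = F × 0.942628 = 43.4201 × 0.942628 = 40.929 kN·m.
A normal force at the bottom, 1.7 m from the hinge, must supply this moment: P = 40.929/1.7 = 24.0759 kN.

P ≈ 24.1 kN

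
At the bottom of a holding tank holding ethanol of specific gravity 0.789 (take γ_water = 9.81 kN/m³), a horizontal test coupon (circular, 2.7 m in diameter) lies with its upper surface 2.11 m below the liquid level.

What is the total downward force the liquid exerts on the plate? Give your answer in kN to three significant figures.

γ = 0.789 × 9.81 = 7.74009 kN/m³.
The plate is horizontal, so pressure is uniform at p = γ·h = 7.74009 × 2.11 = 16.3316 kN/m².
A = π(1.35)² = 5.72555 m².
F = p·A = 16.3316 × 5.72555 = 93.5074 kN.

F ≈ 93.5 kN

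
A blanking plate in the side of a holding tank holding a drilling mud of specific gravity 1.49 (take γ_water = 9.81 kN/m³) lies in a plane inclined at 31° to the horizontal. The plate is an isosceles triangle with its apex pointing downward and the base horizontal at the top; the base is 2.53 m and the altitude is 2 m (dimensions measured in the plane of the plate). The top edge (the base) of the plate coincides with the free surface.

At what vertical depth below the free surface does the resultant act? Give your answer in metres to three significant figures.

h_p = 0.515 m

γ = 1.49 × 9.81 = 14.6169 kN/m³.
Let θ = 31° be the plate's angle to the horizontal; measure y along the incline from where the plane meets the free surface. Vertical depth h = y·sinθ with sinθ = 0.515038.
With the apex down, the centroid sits h/3 = 2/3 = 0.666667 m below the base (the top edge), so y_c = 0.666667 m and h_c = 0.666667 × 0.515038 = 0.343359 m.
A = ½ × 2.53 × 2 = 2.53 m².
Resultant F = γ·h_c·A = 14.6169 × 0.343359 × 2.53 = 12.6977 kN.
I_c = b·h³/36 = 2.53 × 2³/36 = 0.562222 m⁴.
Centre of pressure: y_p = y_c + I_c/(y_c·A) = 0.666667 + 0.562222/(0.666667 × 2.53) = 0.666667 + 0.333333 = 1 m along the plane.
Vertically, h_p = y_p·sinθ = 1 × 0.515038 = 0.515038 m.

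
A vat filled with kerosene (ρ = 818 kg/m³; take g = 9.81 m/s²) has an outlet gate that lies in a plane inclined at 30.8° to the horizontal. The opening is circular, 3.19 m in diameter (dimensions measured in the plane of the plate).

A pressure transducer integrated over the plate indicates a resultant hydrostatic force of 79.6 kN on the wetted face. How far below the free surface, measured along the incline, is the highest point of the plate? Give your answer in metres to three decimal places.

γ = ρg = 818 × 9.81 / 1000 = 8.02458 kN/m³.
A = π(1.595)² = 7.99229 m².
From F = γ·h_c·A, the centroid depth is h_c = 79.6/(8.02458 × 7.99229) = 1.24114 m.
Let θ = 30.8° be the plate's angle to the horizontal; measure y along the incline from where the plane meets the free surface. Vertical depth h = y·sinθ with sinθ = 0.512043.
Along the incline, y_c = h_c/sinθ = 1.24114/0.512043 = 2.4239 m.
The centroid is at the centre, 1.595 m below the top of the plate, so the highest point sits at y_top = 2.4239 − 1.595 = 0.8289 m along the incline.

y_top ≈ 0.829 m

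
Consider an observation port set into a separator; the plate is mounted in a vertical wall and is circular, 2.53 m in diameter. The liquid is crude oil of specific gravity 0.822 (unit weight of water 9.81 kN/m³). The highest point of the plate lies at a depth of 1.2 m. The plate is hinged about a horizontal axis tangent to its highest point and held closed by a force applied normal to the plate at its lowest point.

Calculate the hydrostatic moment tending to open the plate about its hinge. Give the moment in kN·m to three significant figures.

γ = 0.822 × 9.81 = 8.06382 kN/m³.
The centroid is at the centre, 1.265 m below the top of the plate, so the centroid depth is h_c = 1.2 + 1.265 = 2.465 m.
A = π(1.265)² = 5.02726 m².
Resultant F = γ·h_c·A = 8.06382 × 2.465 × 5.02726 = 99.9284 kN.
I_c = πr⁴/4 = π × 1.265⁴/4 = 2.01118 m⁴.
Centre of pressure: y_p = y_c + I_c/(y_c·A) = 2.465 + 2.01118/(2.465 × 5.02726) = 2.465 + 0.162294 = 2.62729 m along the plane.
The resultant acts 1.265 + 0.162294 = 1.42729 m (along the plate) below the hinge at the top edge, so the moment about the hinge is M = F × 1.42729 = 99.9284 × 1.42729 = 142.627 kN·m.

M ≈ 143 kN·m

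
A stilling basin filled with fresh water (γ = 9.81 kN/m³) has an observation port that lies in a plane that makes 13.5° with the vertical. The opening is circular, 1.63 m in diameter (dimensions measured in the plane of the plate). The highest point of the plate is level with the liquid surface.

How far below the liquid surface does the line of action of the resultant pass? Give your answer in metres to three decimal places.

γ = 9.81 kN/m³.
The plate makes 13.5° with the vertical, i.e. θ = 90° − 13.5° = 76.5° to the horizontal. Measuring y along the incline from the free-surface line, vertical depth h = y·sinθ with sinθ = 0.972370.
The centroid is at the centre, 0.815 m below the top of the plate, so y_c = 0.815 m and h_c = 0.815 × 0.972370 = 0.792482 m.
A = π(0.815)² = 2.08672 m².
Resultant F = γ·h_c·A = 9.81 × 0.792482 × 2.08672 = 16.2227 kN.
I_c = πr⁴/4 = π × 0.815⁴/4 = 0.346514 m⁴.
Centre of pressure: y_p = y_c + I_c/(y_c·A) = 0.815 + 0.346514/(0.815 × 2.08672) = 0.815 + 0.203751 = 1.01875 m along the plane.
Vertically, h_p = y_p·sinθ = 1.01875 × 0.972370 = 0.990602 m.

h_p = 0.991 m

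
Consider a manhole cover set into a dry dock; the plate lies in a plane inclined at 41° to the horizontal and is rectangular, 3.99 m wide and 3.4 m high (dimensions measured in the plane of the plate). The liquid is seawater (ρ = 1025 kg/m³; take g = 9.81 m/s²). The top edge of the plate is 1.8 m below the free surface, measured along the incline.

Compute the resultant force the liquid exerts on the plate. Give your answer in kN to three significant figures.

γ = ρg = 1025 × 9.81 / 1000 = 10.05525 kN/m³.
Let θ = 41° be the plate's angle to the horizontal; measure y along the incline from where the plane meets the free surface. Vertical depth h = y·sinθ with sinθ = 0.656059.
The centroid lies 3.4/2 = 1.7 m below the top edge, so y_c = 1.8 + 1.7 = 3.5 m and h_c = 3.5 × 0.656059 = 2.29621 m.
A = 3.99 × 3.4 = 13.566 m².
Resultant F = γ·h_c·A = 10.05525 × 2.29621 × 13.566 = 313.225 kN.

F ≈ 313 kN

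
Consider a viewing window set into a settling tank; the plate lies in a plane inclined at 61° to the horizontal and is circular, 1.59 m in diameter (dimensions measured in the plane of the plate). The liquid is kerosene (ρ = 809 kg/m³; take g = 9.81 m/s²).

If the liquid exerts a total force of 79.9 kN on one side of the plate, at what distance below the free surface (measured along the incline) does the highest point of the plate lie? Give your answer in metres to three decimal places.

y_top ≈ 5.002 m

γ = ρg = 809 × 9.81 / 1000 = 7.93629 kN/m³.
A = π(0.795)² = 1.98557 m².
From F = γ·h_c·A, the centroid depth is h_c = 79.9/(7.93629 × 1.98557) = 5.07042 m.
Let θ = 61° be the plate's angle to the horizontal; measure y along the incline from where the plane meets the free surface. Vertical depth h = y·sinθ with sinθ = 0.874620.
Along the incline, y_c = h_c/sinθ = 5.07042/0.874620 = 5.79728 m.
The centroid is at the centre, 0.795 m below the top of the plate, so the highest point sits at y_top = 5.79728 − 0.795 = 5.00228 m along the incline.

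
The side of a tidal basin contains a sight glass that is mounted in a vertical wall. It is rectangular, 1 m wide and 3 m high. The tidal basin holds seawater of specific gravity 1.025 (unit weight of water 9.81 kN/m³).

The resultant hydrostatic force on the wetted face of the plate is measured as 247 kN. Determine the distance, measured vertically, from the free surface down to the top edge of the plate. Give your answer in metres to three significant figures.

d_top ≈ 6.69 m

γ = 1.025 × 9.81 = 10.05525 kN/m³.
A = 1 × 3 = 3 m².
From F = γ·h_c·A, the centroid depth is h_c = 247/(10.05525 × 3) = 8.18809 m.
The centroid lies 3/2 = 1.5 m below the top edge, so the top edge sits at h_top = 8.18809 − 1.5 = 6.68809 m below the surface.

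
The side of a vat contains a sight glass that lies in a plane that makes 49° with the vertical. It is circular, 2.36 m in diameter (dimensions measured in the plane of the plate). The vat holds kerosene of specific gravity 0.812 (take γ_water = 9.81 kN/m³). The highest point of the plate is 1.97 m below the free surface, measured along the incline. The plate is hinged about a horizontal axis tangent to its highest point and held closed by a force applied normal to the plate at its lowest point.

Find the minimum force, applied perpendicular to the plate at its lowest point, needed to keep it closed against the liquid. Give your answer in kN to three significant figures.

P ≈ 39.4 kN

γ = 0.812 × 9.81 = 7.96572 kN/m³.
The plate makes 49° with the vertical, i.e. θ = 90° − 49° = 41° to the horizontal. Measuring y along the incline from the free-surface line, vertical depth h = y·sinθ with sinθ = 0.656059.
The centroid is at the centre, 1.18 m below the top of the plate, so y_c = 1.97 + 1.18 = 3.15 m and h_c = 3.15 × 0.656059 = 2.06659 m.
A = π(1.18)² = 4.37435 m².
Resultant F = γ·h_c·A = 7.96572 × 2.06659 × 4.37435 = 72.01 kN.
I_c = πr⁴/4 = π × 1.18⁴/4 = 1.52271 m⁴.
Centre of pressure: y_p = y_c + I_c/(y_c·A) = 3.15 + 1.52271/(3.15 × 4.37435) = 3.15 + 0.110508 = 3.26051 m along the plane.
The resultant acts 1.18 + 0.110508 = 1.29051 m (along the plate) below the hinge at the top edge, so the moment about the hinge is M = F × 1.29051 = 72.01 × 1.29051 = 92.9296 kN·m.
A normal force at the bottom, 2.36 m from the hinge, must supply this moment: P = 92.9296/2.36 = 39.3769 kN.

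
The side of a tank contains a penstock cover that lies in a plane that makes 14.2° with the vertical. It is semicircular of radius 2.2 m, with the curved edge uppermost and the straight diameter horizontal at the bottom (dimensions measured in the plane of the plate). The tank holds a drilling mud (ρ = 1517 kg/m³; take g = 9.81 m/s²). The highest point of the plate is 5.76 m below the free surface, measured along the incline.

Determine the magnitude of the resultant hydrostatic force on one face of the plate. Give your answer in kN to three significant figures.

F ≈ 771 kN

γ = ρg = 1517 × 9.81 / 1000 = 14.88177 kN/m³.
The plate makes 14.2° with the vertical, i.e. θ = 90° − 14.2° = 75.8° to the horizontal. Measuring y along the incline from the free-surface line, vertical depth h = y·sinθ with sinθ = 0.969445.
The centroid lies 4r/(3π) = 0.933709 m above the diameter, so r − 4r/(3π) = 2.2 − 0.933709 = 1.26629 m below the topmost point, so y_c = 5.76 + 1.26629 = 7.02629 m and h_c = 7.02629 × 0.969445 = 6.8116 m.
A = πr²/2 = π × 2.2²/2 = 7.60265 m².
Resultant F = γ·h_c·A = 14.88177 × 6.8116 × 7.60265 = 770.67 kN.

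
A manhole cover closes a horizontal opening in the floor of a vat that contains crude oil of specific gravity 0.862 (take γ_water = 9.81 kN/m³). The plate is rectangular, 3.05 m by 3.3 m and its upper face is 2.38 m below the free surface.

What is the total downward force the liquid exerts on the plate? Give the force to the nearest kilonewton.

γ = 0.862 × 9.81 = 8.45622 kN/m³.
The plate is horizontal, so pressure is uniform at p = γ·h = 8.45622 × 2.38 = 20.1258 kN/m².
A = 3.05 × 3.3 = 10.065 m².
F = p·A = 20.1258 × 10.065 = 202.566 kN.

F ≈ 203 kN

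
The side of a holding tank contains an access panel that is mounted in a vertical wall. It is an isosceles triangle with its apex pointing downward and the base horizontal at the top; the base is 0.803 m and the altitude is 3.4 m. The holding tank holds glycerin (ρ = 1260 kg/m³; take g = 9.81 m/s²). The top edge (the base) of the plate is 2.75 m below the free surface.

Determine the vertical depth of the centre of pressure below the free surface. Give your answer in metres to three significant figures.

γ = ρg = 1260 × 9.81 / 1000 = 12.3606 kN/m³.
With the apex down, the centroid sits h/3 = 3.4/3 = 1.13333 m below the base (the top edge), so the centroid depth is h_c = 2.75 + 1.13333 = 3.88333 m.
A = ½ × 0.803 × 3.4 = 1.3651 m².
Resultant F = γ·h_c·A = 12.3606 × 3.88333 × 1.3651 = 65.5252 kN.
I_c = b·h³/36 = 0.803 × 3.4³/36 = 0.876698 m⁴.
Centre of pressure: y_p = y_c + I_c/(y_c·A) = 3.88333 + 0.876698/(3.88333 × 1.3651) = 3.88333 + 0.165379 = 4.04871 m along the plane.

h_p = 4.05 m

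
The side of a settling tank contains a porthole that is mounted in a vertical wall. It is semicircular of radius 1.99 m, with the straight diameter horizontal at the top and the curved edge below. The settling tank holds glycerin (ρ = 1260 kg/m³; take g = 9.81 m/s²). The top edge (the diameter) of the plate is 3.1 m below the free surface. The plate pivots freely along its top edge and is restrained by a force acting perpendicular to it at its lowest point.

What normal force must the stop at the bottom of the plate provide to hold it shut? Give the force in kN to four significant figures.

P ≈ 139.4 kN

γ = ρg = 1260 × 9.81 / 1000 = 12.3606 kN/m³.
The centroid of a semicircle lies 4r/(3π) = 0.844582 m from the diameter, here below the top edge, so the centroid depth is h_c = 3.1 + 0.844582 = 3.94458 m.
A = πr²/2 = π × 1.99²/2 = 6.22051 m².
Resultant F = γ·h_c·A = 12.3606 × 3.94458 × 6.22051 = 303.296 kN.
I_c = (π/8 − 8/(9π))·r⁴ = 0.109757 × 1.99⁴ = 1.72125 m⁴.
Centre of pressure: y_p = y_c + I_c/(y_c·A) = 3.94458 + 1.72125/(3.94458 × 6.22051) = 3.94458 + 0.0701483 = 4.01473 m along the plane.
The resultant acts 0.844582 + 0.0701483 = 0.91473 m (along the plate) below the hinge at the top edge, so the moment about the hinge is M = F × 0.91473 = 303.296 × 0.91473 = 277.434 kN·m.
A normal force at the bottom, 1.99 m from the hinge, must supply this moment: P = 277.434/1.99 = 139.414 kN.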